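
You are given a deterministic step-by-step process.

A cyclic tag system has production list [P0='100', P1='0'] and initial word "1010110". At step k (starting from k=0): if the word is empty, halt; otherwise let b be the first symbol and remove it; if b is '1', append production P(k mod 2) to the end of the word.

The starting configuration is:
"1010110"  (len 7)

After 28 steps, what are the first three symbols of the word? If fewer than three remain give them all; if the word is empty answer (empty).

k=0  "1010110"  (len 7)
k=1  "010110100"  (len 9)
k=2  "10110100"  (len 8)
k=3  "0110100100"  (len 10)
k=4  "110100100"  (len 9)
k=5  "10100100100"  (len 11)
k=6  "01001001000"  (len 11)
k=7  "1001001000"  (len 10)
k=8  "0010010000"  (len 10)
k=9  "010010000"  (len 9)
k=10  "10010000"  (len 8)
k=11  "0010000100"  (len 10)
k=12  "010000100"  (len 9)
k=13  "10000100"  (len 8)
k=14  "00001000"  (len 8)
k=15  "0001000"  (len 7)
k=16  "001000"  (len 6)
k=17  "01000"  (len 5)
k=18  "1000"  (len 4)
k=19  "000100"  (len 6)
k=20  "00100"  (len 5)
k=21  "0100"  (len 4)
k=22  "100"  (len 3)
k=23  "00100"  (len 5)
k=24  "0100"  (len 4)
k=25  "100"  (len 3)
k=26  "000"  (len 3)
k=27  "00"  (len 2)
k=28  "0"  (len 1)

0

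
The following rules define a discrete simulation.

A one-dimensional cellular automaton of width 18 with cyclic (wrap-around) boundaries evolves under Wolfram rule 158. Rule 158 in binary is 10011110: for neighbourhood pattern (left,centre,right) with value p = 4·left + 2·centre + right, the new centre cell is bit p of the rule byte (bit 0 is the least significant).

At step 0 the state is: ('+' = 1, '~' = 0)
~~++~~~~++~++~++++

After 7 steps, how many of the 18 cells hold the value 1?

step 0: ~~++~~~~++~++~++++
step 1: +++~+~~++~~+~~+++~
step 2: ++~~++++~+++++++~~
step 3: +~+++++~~++++++~++
step 4: ~~++++~+++++++~~++
step 5: +++++~~++++++~+++~
step 6: ++++~+++++++~~++~~
step 7: +++~~++++++~+++~++

14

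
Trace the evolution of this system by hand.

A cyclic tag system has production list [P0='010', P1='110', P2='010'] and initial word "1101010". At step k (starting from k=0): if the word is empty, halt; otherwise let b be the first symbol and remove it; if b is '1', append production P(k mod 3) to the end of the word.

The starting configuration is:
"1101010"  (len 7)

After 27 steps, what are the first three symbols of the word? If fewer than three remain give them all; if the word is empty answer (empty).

001

t=0: "1101010"  (len 7)
t=1: "101010010"  (len 9)
t=2: "01010010110"  (len 11)
t=3: "1010010110"  (len 10)
t=4: "010010110010"  (len 12)
t=5: "10010110010"  (len 11)
t=6: "0010110010010"  (len 13)
t=7: "010110010010"  (len 12)
t=8: "10110010010"  (len 11)
t=9: "0110010010010"  (len 13)
t=10: "110010010010"  (len 12)
t=11: "10010010010110"  (len 14)
t=12: "0010010010110010"  (len 16)
t=13: "010010010110010"  (len 15)
t=14: "10010010110010"  (len 14)
t=15: "0010010110010010"  (len 16)
t=16: "010010110010010"  (len 15)
t=17: "10010110010010"  (len 14)
t=18: "0010110010010010"  (len 16)
t=19: "010110010010010"  (len 15)
t=20: "10110010010010"  (len 14)
t=21: "0110010010010010"  (len 16)
t=22: "110010010010010"  (len 15)
t=23: "10010010010010110"  (len 17)
t=24: "0010010010010110010"  (len 19)
t=25: "010010010010110010"  (len 18)
t=26: "10010010010110010"  (len 17)
t=27: "0010010010110010010"  (len 19)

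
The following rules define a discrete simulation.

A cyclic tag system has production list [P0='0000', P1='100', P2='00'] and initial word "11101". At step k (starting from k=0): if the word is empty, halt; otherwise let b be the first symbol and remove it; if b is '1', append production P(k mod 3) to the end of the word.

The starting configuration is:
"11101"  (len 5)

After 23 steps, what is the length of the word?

t=0: "11101"  (len 5)
t=1: "11010000"  (len 8)
t=2: "1010000100"  (len 10)
t=3: "01000010000"  (len 11)
t=4: "1000010000"  (len 10)
t=5: "000010000100"  (len 12)
t=6: "00010000100"  (len 11)
t=7: "0010000100"  (len 10)
t=8: "010000100"  (len 9)
t=9: "10000100"  (len 8)
t=10: "00001000000"  (len 11)
t=11: "0001000000"  (len 10)
t=12: "001000000"  (len 9)
t=13: "01000000"  (len 8)
t=14: "1000000"  (len 7)
t=15: "00000000"  (len 8)
t=16: "0000000"  (len 7)
t=17: "000000"  (len 6)
t=18: "00000"  (len 5)
t=19: "0000"  (len 4)
t=20: "000"  (len 3)
t=21: "00"  (len 2)
t=22: "0"  (len 1)
t=23: (halted — word empty)

0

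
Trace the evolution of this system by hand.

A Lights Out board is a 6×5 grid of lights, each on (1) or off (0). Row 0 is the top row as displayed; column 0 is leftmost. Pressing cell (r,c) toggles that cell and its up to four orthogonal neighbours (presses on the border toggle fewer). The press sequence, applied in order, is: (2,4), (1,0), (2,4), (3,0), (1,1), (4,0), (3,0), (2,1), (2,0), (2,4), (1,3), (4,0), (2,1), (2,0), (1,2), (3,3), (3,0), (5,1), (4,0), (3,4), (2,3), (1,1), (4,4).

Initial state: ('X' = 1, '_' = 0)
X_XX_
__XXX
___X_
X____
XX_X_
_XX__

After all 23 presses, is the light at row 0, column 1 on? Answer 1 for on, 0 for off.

t=0: X_XX_
__XXX
___X_
X____
XX_X_
_XX__
t=1: X_XX_
__XX_
____X
X___X
XX_X_
_XX__
t=2: __XX_
XXXX_
X___X
X___X
XX_X_
_XX__
t=3: __XX_
XXXXX
X__X_
X____
XX_X_
_XX__
t=4: __XX_
XXXXX
___X_
_X___
_X_X_
_XX__
t=5: _XXX_
___XX
_X_X_
_X___
_X_X_
_XX__
t=6: _XXX_
___XX
_X_X_
XX___
X__X_
XXX__
t=7: _XXX_
___XX
XX_X_
_____
___X_
XXX__
t=8: _XXX_
_X_XX
__XX_
_X___
___X_
XXX__
t=9: _XXX_
XX_XX
XXXX_
XX___
___X_
XXX__
t=10: _XXX_
XX_X_
XXX_X
XX__X
___X_
XXX__
t=11: _XX__
XXX_X
XXXXX
XX__X
___X_
XXX__
t=12: _XX__
XXX_X
XXXXX
_X__X
XX_X_
_XX__
t=13: _XX__
X_X_X
___XX
____X
XX_X_
_XX__
t=14: _XX__
__X_X
XX_XX
X___X
XX_X_
_XX__
t=15: _X___
_X_XX
XXXXX
X___X
XX_X_
_XX__
t=16: _X___
_X_XX
XXX_X
X_XX_
XX___
_XX__
t=17: _X___
_X_XX
_XX_X
_XXX_
_X___
_XX__
t=18: _X___
_X_XX
_XX_X
_XXX_
_____
X____
t=19: _X___
_X_XX
_XX_X
XXXX_
XX___
_____
t=20: _X___
_X_XX
_XX__
XXX_X
XX__X
_____
t=21: _X___
_X__X
_X_XX
XXXXX
XX__X
_____
t=22: _____
X_X_X
___XX
XXXXX
XX__X
_____
t=23: _____
X_X_X
___XX
XXXX_
XX_X_
____X

0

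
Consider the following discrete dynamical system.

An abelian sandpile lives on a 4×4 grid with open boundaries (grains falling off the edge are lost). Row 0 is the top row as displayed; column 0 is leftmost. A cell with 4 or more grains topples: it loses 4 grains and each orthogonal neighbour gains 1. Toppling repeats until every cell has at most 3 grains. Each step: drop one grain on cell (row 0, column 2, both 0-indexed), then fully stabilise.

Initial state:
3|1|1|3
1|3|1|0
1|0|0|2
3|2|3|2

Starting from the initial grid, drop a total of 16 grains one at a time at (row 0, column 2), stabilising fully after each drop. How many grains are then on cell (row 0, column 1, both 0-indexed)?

0

k=0  3|1|1|3
1|3|1|0
1|0|0|2
3|2|3|2
k=1  3|1|2|3
1|3|1|0
1|0|0|2
3|2|3|2
k=2  3|1|3|3
1|3|1|0
1|0|0|2
3|2|3|2
k=3  3|2|1|0
1|3|2|1
1|0|0|2
3|2|3|2
k=4  3|2|2|0
1|3|2|1
1|0|0|2
3|2|3|2
k=5  3|2|3|0
1|3|2|1
1|0|0|2
3|2|3|2
k=6  3|3|0|1
1|3|3|1
1|0|0|2
3|2|3|2
k=7  3|3|1|1
1|3|3|1
1|0|0|2
3|2|3|2
k=8  3|3|2|1
1|3|3|1
1|0|0|2
3|2|3|2
k=9  3|3|3|1
1|3|3|1
1|0|0|2
3|2|3|2
k=10  0|2|2|2
3|1|1|2
1|1|1|2
3|2|3|2
k=11  0|2|3|2
3|1|1|2
1|1|1|2
3|2|3|2
k=12  0|3|0|3
3|1|2|2
1|1|1|2
3|2|3|2
k=13  0|3|1|3
3|1|2|2
1|1|1|2
3|2|3|2
k=14  0|3|2|3
3|1|2|2
1|1|1|2
3|2|3|2
k=15  0|3|3|3
3|1|2|2
1|1|1|2
3|2|3|2
k=16  1|0|2|0
3|2|3|3
1|1|1|2
3|2|3|2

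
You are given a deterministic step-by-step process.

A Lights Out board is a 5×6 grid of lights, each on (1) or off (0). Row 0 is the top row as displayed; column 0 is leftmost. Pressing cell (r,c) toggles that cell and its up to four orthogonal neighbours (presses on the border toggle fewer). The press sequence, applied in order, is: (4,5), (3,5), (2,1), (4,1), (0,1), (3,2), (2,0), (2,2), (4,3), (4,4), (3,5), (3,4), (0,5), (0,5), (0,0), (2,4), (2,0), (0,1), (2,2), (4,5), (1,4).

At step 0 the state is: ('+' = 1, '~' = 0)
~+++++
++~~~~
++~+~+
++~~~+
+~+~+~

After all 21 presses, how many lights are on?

13

step 0: ~+++++
++~~~~
++~+~+
++~~~+
+~+~+~
step 1: ~+++++
++~~~~
++~+~+
++~~~~
+~+~~+
step 2: ~+++++
++~~~~
++~+~~
++~~++
+~+~~~
step 3: ~+++++
+~~~~~
~~++~~
+~~~++
+~+~~~
step 4: ~+++++
+~~~~~
~~++~~
++~~++
~+~~~~
step 5: +~~+++
++~~~~
~~++~~
++~~++
~+~~~~
step 6: +~~+++
++~~~~
~~~+~~
+~++++
~++~~~
step 7: +~~+++
~+~~~~
++~+~~
~~++++
~++~~~
step 8: +~~+++
~++~~~
+~+~~~
~~~+++
~++~~~
step 9: +~~+++
~++~~~
+~+~~~
~~~~++
~+~++~
step 10: +~~+++
~++~~~
+~+~~~
~~~~~+
~+~~~+
step 11: +~~+++
~++~~~
+~+~~+
~~~~+~
~+~~~~
step 12: +~~+++
~++~~~
+~+~++
~~~+~+
~+~~+~
step 13: +~~+~~
~++~~+
+~+~++
~~~+~+
~+~~+~
step 14: +~~+++
~++~~~
+~+~++
~~~+~+
~+~~+~
step 15: ~+~+++
+++~~~
+~+~++
~~~+~+
~+~~+~
step 16: ~+~+++
+++~+~
+~++~~
~~~+++
~+~~+~
step 17: ~+~+++
~++~+~
~+++~~
+~~+++
~+~~+~
step 18: +~++++
~~+~+~
~+++~~
+~~+++
~+~~+~
step 19: +~++++
~~~~+~
~~~~~~
+~++++
~+~~+~
step 20: +~++++
~~~~+~
~~~~~~
+~+++~
~+~~~+
step 21: +~++~+
~~~+~+
~~~~+~
+~+++~
~+~~~+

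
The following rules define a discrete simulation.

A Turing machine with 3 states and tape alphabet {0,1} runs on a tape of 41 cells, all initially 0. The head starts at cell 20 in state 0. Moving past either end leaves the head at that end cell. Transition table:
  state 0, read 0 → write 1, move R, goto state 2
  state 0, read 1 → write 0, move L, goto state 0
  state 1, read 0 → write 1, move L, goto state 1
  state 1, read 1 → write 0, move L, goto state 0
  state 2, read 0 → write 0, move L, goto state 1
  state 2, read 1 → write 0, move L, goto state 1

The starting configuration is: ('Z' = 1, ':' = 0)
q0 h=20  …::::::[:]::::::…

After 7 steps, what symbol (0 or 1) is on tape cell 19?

k=0  q0 h=20  …::::::[:]::::::…
k=1  q2 h=21  …:::::Z[:]::::::…
k=2  q1 h=20  …::::::[Z]::::::…
k=3  q0 h=19  …::::::[:]::::::…
k=4  q2 h=20  …:::::Z[:]::::::…
k=5  q1 h=19  …::::::[Z]::::::…
k=6  q0 h=18  …::::::[:]::::::…
k=7  q2 h=19  …:::::Z[:]::::::…

0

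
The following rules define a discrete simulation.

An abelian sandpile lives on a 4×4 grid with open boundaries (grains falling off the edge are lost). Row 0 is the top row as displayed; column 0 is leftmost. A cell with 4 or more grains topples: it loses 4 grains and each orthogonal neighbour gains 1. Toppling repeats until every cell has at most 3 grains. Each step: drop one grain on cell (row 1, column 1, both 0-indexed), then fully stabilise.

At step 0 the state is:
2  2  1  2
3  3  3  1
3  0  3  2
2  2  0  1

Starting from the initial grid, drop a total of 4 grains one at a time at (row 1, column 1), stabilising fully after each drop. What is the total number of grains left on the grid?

gen 0: 2  2  1  2
3  3  3  1
3  0  3  2
2  2  0  1
gen 1: 3  3  2  2
1  2  1  2
0  3  0  3
3  2  1  1
gen 2: 3  3  2  2
1  3  1  2
0  3  0  3
3  2  1  1
gen 3: 0  1  3  2
3  2  2  2
1  0  1  3
3  3  1  1
gen 4: 0  1  3  2
3  3  2  2
1  0  1  3
3  3  1  1

29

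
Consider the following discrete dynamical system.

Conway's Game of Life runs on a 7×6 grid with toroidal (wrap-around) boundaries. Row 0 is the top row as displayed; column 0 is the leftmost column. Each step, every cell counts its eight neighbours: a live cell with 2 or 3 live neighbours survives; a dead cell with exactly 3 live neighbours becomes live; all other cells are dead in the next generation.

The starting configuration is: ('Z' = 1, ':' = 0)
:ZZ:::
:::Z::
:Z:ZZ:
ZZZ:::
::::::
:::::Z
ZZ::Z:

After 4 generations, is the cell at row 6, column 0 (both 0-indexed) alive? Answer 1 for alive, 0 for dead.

0) :ZZ:::
:::Z::
:Z:ZZ:
ZZZ:::
::::::
:::::Z
ZZ::Z:
1) ZZZZ::
:Z:ZZ:
ZZ:ZZ:
ZZZZ::
ZZ::::
Z::::Z
ZZZ::Z
2) ::::::
::::::
::::::
:::ZZ:
::::::
::Z:::
:::ZZ:
3) ::::::
::::::
::::::
::::::
:::Z::
:::Z::
:::Z::
4) ::::::
::::::
::::::
::::::
::::::
::ZZZ:
::::::

0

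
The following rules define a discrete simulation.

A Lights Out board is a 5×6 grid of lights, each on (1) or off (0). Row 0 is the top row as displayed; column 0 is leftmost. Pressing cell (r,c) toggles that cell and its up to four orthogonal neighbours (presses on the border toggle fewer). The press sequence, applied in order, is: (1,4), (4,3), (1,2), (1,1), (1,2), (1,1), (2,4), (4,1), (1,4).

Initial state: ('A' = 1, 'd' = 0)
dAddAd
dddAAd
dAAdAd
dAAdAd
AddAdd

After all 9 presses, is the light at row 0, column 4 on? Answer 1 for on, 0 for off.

t=0: dAddAd
dddAAd
dAAdAd
dAAdAd
AddAdd
t=1: dAdddd
dddddA
dAAddd
dAAdAd
AddAdd
t=2: dAdddd
dddddA
dAAddd
dAAAAd
AdAdAd
t=3: dAAddd
dAAAdA
dAdddd
dAAAAd
AdAdAd
t=4: ddAddd
AddAdA
dddddd
dAAAAd
AdAdAd
t=5: dddddd
AAAddA
ddAddd
dAAAAd
AdAdAd
t=6: dAdddd
dddddA
dAAddd
dAAAAd
AdAdAd
t=7: dAdddd
ddddAA
dAAAAA
dAAAdd
AdAdAd
t=8: dAdddd
ddddAA
dAAAAA
ddAAdd
dAddAd
t=9: dAddAd
dddAdd
dAAAdA
ddAAdd
dAddAd

1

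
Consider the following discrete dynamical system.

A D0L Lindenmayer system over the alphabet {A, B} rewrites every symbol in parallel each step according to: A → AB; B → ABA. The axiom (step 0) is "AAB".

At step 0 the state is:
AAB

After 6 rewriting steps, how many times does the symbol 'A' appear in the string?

gen 0: AAB
gen 1: ABABABA
gen 2: ABABAABABAABABAAB
gen 3: ABABAABABAABABABAABABAABABABAABABAABABABA
gen 4: ABABAABABAABABABAABABAABABABAABABAABABAABABABAABABAABABABAABABAABABAABABABAABABAABABABAABABAABABAAB
gen 5: ABABAABABAABABABAABABAABABABAABABAABABAABABABAABABAABABABA…ABABAABABAABABABAABABAABABAABABABAABABAABABABAABABAABABABA  (len 239)
gen 6: ABABAABABAABABABAABABAABABABAABABAABABAABABABAABABAABABABA…ABABAABABAABABABAABABAABABAABABABAABABAABABABAABABAABABAAB  (len 577)

338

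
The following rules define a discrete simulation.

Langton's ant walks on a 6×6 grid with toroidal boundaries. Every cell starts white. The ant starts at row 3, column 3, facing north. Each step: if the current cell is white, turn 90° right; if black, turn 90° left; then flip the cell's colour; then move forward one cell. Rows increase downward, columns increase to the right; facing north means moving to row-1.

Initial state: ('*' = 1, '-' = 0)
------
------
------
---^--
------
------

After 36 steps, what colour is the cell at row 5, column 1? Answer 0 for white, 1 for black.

0

t=0: ------
------
------
---^--
------
------
t=1: ------
------
------
---*>-
------
------
t=2: ------
------
------
---**-
----v-
------
t=3: ------
------
------
---**-
---<*-
------
t=4: ------
------
------
---^*-
---**-
------
t=5: ------
------
------
--<-*-
---**-
------
t=6: ------
------
--^---
--*-*-
---**-
------
t=7: ------
------
--*>--
--*-*-
---**-
------
t=8: ------
------
--**--
--*v*-
---**-
------
t=9: ------
------
--**--
--<**-
---**-
------
t=10: ------
------
--**--
---**-
--v**-
------
t=11: ------
------
--**--
---**-
-<***-
------
t=12: ------
------
--**--
-^-**-
-****-
------
t=13: ------
------
--**--
-*>**-
-****-
------
t=14: ------
------
--**--
-****-
-*v**-
------
t=15: ------
------
--**--
-****-
-*->*-
------
t=16: ------
------
--**--
-**^*-
-*--*-
------
t=17: ------
------
--**--
-*<-*-
-*--*-
------
t=18: ------
------
--**--
-*--*-
-*v-*-
------
t=19: ------
------
--**--
-*--*-
-<*-*-
------
t=20: ------
------
--**--
-*--*-
--*-*-
-v----
t=21: ------
------
--**--
-*--*-
--*-*-
<*----
t=22: ------
------
--**--
-*--*-
^-*-*-
**----
t=23: ------
------
--**--
-*--*-
*>*-*-
**----
t=24: ------
------
--**--
-*--*-
***-*-
*v----
t=25: ------
------
--**--
-*--*-
***-*-
*->---
t=26: --v---
------
--**--
-*--*-
***-*-
*-*---
t=27: -<*---
------
--**--
-*--*-
***-*-
*-*---
t=28: -**---
------
--**--
-*--*-
***-*-
*^*---
t=29: -**---
------
--**--
-*--*-
***-*-
**>---
t=30: -**---
------
--**--
-*--*-
**^-*-
**----
t=31: -**---
------
--**--
-*--*-
*<--*-
**----
t=32: -**---
------
--**--
-*--*-
*---*-
*v----
t=33: -**---
------
--**--
-*--*-
*---*-
*->---
t=34: -*v---
------
--**--
-*--*-
*---*-
*-*---
t=35: -*->--
------
--**--
-*--*-
*---*-
*-*---
t=36: -*-*--
---v--
--**--
-*--*-
*---*-
*-*---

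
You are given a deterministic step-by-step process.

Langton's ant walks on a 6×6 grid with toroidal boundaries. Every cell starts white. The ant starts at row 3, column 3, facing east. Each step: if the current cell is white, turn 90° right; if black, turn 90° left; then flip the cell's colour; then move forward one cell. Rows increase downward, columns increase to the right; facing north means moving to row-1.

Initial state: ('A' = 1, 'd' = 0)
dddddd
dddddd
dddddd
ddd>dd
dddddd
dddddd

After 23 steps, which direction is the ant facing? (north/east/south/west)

south

[0] dddddd
dddddd
dddddd
ddd>dd
dddddd
dddddd
[1] dddddd
dddddd
dddddd
dddAdd
dddvdd
dddddd
[2] dddddd
dddddd
dddddd
dddAdd
dd<Add
dddddd
[3] dddddd
dddddd
dddddd
dd^Add
ddAAdd
dddddd
[4] dddddd
dddddd
dddddd
ddA>dd
ddAAdd
dddddd
[5] dddddd
dddddd
ddd^dd
ddAddd
ddAAdd
dddddd
[6] dddddd
dddddd
dddA>d
ddAddd
ddAAdd
dddddd
[7] dddddd
dddddd
dddAAd
ddAdvd
ddAAdd
dddddd
[8] dddddd
dddddd
dddAAd
ddA<Ad
ddAAdd
dddddd
[9] dddddd
dddddd
ddd^Ad
ddAAAd
ddAAdd
dddddd
[10] dddddd
dddddd
dd<dAd
ddAAAd
ddAAdd
dddddd
[11] dddddd
dd^ddd
ddAdAd
ddAAAd
ddAAdd
dddddd
[12] dddddd
ddA>dd
ddAdAd
ddAAAd
ddAAdd
dddddd
[13] dddddd
ddAAdd
ddAvAd
ddAAAd
ddAAdd
dddddd
[14] dddddd
ddAAdd
dd<AAd
ddAAAd
ddAAdd
dddddd
[15] dddddd
ddAAdd
dddAAd
ddvAAd
ddAAdd
dddddd
[16] dddddd
ddAAdd
dddAAd
ddd>Ad
ddAAdd
dddddd
[17] dddddd
ddAAdd
ddd^Ad
ddddAd
ddAAdd
dddddd
[18] dddddd
ddAAdd
dd<dAd
ddddAd
ddAAdd
dddddd
[19] dddddd
dd^Add
ddAdAd
ddddAd
ddAAdd
dddddd
[20] dddddd
d<dAdd
ddAdAd
ddddAd
ddAAdd
dddddd
[21] d^dddd
dAdAdd
ddAdAd
ddddAd
ddAAdd
dddddd
[22] dA>ddd
dAdAdd
ddAdAd
ddddAd
ddAAdd
dddddd
[23] dAAddd
dAvAdd
ddAdAd
ddddAd
ddAAdd
dddddd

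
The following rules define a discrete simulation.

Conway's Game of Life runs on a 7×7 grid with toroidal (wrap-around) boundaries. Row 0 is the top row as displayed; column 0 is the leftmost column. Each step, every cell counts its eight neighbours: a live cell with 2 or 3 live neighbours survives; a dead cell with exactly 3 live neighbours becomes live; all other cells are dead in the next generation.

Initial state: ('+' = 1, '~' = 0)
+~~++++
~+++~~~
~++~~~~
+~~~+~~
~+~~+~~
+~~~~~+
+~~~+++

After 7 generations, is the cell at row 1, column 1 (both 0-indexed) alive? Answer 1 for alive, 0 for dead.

0

step 0: +~~++++
~+++~~~
~++~~~~
+~~~+~~
~+~~+~~
+~~~~~+
+~~~+++
step 1: ~~~~~~~
~~~~~++
+~~~~~~
+~++~~~
~+~~~++
~+~~+~~
~+~+~~~
step 2: ~~~~~~~
~~~~~~+
++~~~~~
+~+~~~~
~+~++++
~+~~++~
~~+~~~~
step 3: ~~~~~~~
+~~~~~~
++~~~~+
~~++++~
~+~+~~+
++~~~~+
~~~~~~~
step 4: ~~~~~~~
++~~~~+
+++++++
~~~+++~
~+~+~~+
~++~~~+
+~~~~~~
step 5: ~+~~~~+
~~~++~~
~~~~~~~
~~~~~~~
~+~+~~+
~++~~~+
++~~~~~
step 6: ~++~~~~
~~~~~~~
~~~~~~~
~~~~~~~
~+~~~~~
~~~~~~+
~~~~~~+
step 7: ~~~~~~~
~~~~~~~
~~~~~~~
~~~~~~~
~~~~~~~
+~~~~~~
+~~~~~~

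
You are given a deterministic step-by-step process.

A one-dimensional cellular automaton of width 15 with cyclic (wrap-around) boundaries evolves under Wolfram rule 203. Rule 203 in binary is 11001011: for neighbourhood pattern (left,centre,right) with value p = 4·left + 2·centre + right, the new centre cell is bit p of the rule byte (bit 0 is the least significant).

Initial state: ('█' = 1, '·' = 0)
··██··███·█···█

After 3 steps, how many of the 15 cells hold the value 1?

12

k=0  ··██··███·█···█
k=1  ·███·████···██·
k=2  ████·████·████·
k=3  ████·████·████·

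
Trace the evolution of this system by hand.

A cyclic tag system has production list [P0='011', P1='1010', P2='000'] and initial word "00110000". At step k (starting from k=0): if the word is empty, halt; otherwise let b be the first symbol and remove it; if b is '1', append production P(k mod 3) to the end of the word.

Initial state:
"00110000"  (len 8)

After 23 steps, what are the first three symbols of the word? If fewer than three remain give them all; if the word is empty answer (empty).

0) "00110000"  (len 8)
1) "0110000"  (len 7)
2) "110000"  (len 6)
3) "10000000"  (len 8)
4) "0000000011"  (len 10)
5) "000000011"  (len 9)
6) "00000011"  (len 8)
7) "0000011"  (len 7)
8) "000011"  (len 6)
9) "00011"  (len 5)
10) "0011"  (len 4)
11) "011"  (len 3)
12) "11"  (len 2)
13) "1011"  (len 4)
14) "0111010"  (len 7)
15) "111010"  (len 6)
16) "11010011"  (len 8)
17) "10100111010"  (len 11)
18) "0100111010000"  (len 13)
19) "100111010000"  (len 12)
20) "001110100001010"  (len 15)
21) "01110100001010"  (len 14)
22) "1110100001010"  (len 13)
23) "1101000010101010"  (len 16)

110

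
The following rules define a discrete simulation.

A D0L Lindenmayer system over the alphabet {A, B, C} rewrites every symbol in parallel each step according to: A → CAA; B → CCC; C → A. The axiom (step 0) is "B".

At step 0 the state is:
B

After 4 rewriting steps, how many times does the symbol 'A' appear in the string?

t=0: B
t=1: CCC
t=2: AAA
t=3: CAACAACAA
t=4: ACAACAAACAACAAACAACAA

15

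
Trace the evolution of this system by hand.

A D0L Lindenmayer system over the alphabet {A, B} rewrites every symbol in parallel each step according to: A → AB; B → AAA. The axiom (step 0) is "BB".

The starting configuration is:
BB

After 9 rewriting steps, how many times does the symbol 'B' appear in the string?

step 0: BB
step 1: AAAAAA
step 2: ABABABABABAB
step 3: ABAAAABAAAABAAAABAAAABAAAABAAA
step 4: ABAAAABABABABAAAABABABABAAAABABABABAAAABABABABAAAABABABABAAAABABAB
step 5: ABAAAABABABABAAAABAAAABAAAABAAAABABABABAAAABAAAABAAAABAAAA…AABAAAABAAAABABABABAAAABAAAABAAAABAAAABABABABAAAABAAAABAAA  (len 156)
step 6: ABAAAABABABABAAAABAAAABAAAABAAAABABABABAAAABABABABAAAABABA…BAAAABABABABAAAABAAAABAAAABAAAABABABABAAAABABABABAAAABABAB  (len 354)
step 7: ABAAAABABABABAAAABAAAABAAAABAAAABABABABAAAABABABABAAAABABA…AABAAAABAAAABABABABAAAABAAAABAAAABAAAABABABABAAAABAAAABAAA  (len 822)
step 8: ABAAAABABABABAAAABAAAABAAAABAAAABABABABAAAABABABABAAAABABA…BAAAABABABABAAAABAAAABAAAABAAAABABABABAAAABABABABAAAABABAB  (len 1884)
step 9: ABAAAABABABABAAAABAAAABAAAABAAAABABABABAAAABABABABAAAABABA…AABAAAABAAAABABABABAAAABAAAABAAAABAAAABABABABAAAABAAAABAAA  (len 4350)

1302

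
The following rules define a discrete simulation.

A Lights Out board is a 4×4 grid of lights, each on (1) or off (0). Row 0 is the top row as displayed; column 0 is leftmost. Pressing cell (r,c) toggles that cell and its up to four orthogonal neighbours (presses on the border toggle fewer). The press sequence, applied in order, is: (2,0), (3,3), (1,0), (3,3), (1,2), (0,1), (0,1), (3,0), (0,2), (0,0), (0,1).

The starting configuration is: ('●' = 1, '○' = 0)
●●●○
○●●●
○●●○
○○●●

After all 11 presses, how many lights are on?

7

step 0: ●●●○
○●●●
○●●○
○○●●
step 1: ●●●○
●●●●
●○●○
●○●●
step 2: ●●●○
●●●●
●○●●
●○○○
step 3: ○●●○
○○●●
○○●●
●○○○
step 4: ○●●○
○○●●
○○●○
●○●●
step 5: ○●○○
○●○○
○○○○
●○●●
step 6: ●○●○
○○○○
○○○○
●○●●
step 7: ○●○○
○●○○
○○○○
●○●●
step 8: ○●○○
○●○○
●○○○
○●●●
step 9: ○○●●
○●●○
●○○○
○●●●
step 10: ●●●●
●●●○
●○○○
○●●●
step 11: ○○○●
●○●○
●○○○
○●●●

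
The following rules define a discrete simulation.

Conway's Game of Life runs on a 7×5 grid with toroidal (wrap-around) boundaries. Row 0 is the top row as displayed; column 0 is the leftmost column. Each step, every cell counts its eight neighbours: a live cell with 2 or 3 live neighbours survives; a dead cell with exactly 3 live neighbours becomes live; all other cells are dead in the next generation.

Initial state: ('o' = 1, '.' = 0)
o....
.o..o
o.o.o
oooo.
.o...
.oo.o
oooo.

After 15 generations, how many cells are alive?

10

step 0: o....
.o..o
o.o.o
oooo.
.o...
.oo.o
oooo.
step 1: ...o.
.o.oo
.....
...o.
....o
....o
...o.
step 2: ...o.
..ooo
..ooo
.....
...oo
...oo
...oo
step 3: .....
.....
..o.o
..o..
...oo
o.o..
..o..
step 4: .....
.....
...o.
..o.o
.oooo
.oo.o
.o...
step 5: .....
.....
...o.
oo..o
....o
....o
ooo..
step 6: .o...
.....
o...o
o..oo
...oo
.o.oo
oo...
step 7: oo...
o....
o..o.
.....
.....
.o.o.
.o..o
step 8: .o..o
o....
....o
.....
.....
o.o..
.o..o
step 9: .o..o
o...o
.....
.....
.....
oo...
.oooo
step 10: .o...
o...o
.....
.....
.....
oo.oo
...oo
step 11: ...o.
o....
.....
.....
o...o
o.oo.
.o.o.
step 12: ..o.o
.....
.....
.....
oo.oo
o.oo.
.o.o.
step 13: ..oo.
.....
.....
o...o
oo.o.
.....
oo...
step 14: .oo..
.....
.....
oo..o
oo...
..o.o
.oo..
step 15: .oo..
.....
o....
.o..o
..oo.
..oo.
o....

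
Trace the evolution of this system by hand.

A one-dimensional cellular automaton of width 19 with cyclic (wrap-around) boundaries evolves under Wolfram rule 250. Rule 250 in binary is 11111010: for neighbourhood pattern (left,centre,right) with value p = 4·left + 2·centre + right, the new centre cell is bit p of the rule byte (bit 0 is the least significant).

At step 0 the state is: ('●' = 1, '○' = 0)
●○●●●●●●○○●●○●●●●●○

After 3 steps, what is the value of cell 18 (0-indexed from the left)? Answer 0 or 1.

1

t=0: ●○●●●●●●○○●●○●●●●●○
t=1: ○●●●●●●●●●●●●●●●●●●
t=2: ●●●●●●●●●●●●●●●●●●●
t=3: ●●●●●●●●●●●●●●●●●●●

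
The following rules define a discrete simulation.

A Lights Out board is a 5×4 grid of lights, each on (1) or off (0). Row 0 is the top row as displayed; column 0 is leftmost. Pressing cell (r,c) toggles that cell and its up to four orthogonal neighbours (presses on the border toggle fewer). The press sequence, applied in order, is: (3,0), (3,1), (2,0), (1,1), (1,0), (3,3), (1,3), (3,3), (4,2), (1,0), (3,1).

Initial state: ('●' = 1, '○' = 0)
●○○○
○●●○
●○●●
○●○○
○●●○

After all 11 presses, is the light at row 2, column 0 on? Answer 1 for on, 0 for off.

[0] ●○○○
○●●○
●○●●
○●○○
○●●○
[1] ●○○○
○●●○
○○●●
●○○○
●●●○
[2] ●○○○
○●●○
○●●●
○●●○
●○●○
[3] ●○○○
●●●○
●○●●
●●●○
●○●○
[4] ●●○○
○○○○
●●●●
●●●○
●○●○
[5] ○●○○
●●○○
○●●●
●●●○
●○●○
[6] ○●○○
●●○○
○●●○
●●○●
●○●●
[7] ○●○●
●●●●
○●●●
●●○●
●○●●
[8] ○●○●
●●●●
○●●○
●●●○
●○●○
[9] ○●○●
●●●●
○●●○
●●○○
●●○●
[10] ●●○●
○○●●
●●●○
●●○○
●●○●
[11] ●●○●
○○●●
●○●○
○○●○
●○○●

1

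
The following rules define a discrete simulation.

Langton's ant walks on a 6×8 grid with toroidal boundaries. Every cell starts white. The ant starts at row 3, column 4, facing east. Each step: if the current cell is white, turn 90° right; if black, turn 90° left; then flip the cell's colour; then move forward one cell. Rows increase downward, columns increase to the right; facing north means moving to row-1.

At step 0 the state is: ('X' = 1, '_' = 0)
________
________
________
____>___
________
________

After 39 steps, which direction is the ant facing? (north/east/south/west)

k=0  ________
________
________
____>___
________
________
k=1  ________
________
________
____X___
____v___
________
k=2  ________
________
________
____X___
___<X___
________
k=3  ________
________
________
___^X___
___XX___
________
k=4  ________
________
________
___X>___
___XX___
________
k=5  ________
________
____^___
___X____
___XX___
________
k=6  ________
________
____X>__
___X____
___XX___
________
k=7  ________
________
____XX__
___X_v__
___XX___
________
k=8  ________
________
____XX__
___X<X__
___XX___
________
k=9  ________
________
____^X__
___XXX__
___XX___
________
k=10  ________
________
___<_X__
___XXX__
___XX___
________
k=11  ________
___^____
___X_X__
___XXX__
___XX___
________
k=12  ________
___X>___
___X_X__
___XXX__
___XX___
________
k=13  ________
___XX___
___XvX__
___XXX__
___XX___
________
k=14  ________
___XX___
___<XX__
___XXX__
___XX___
________
k=15  ________
___XX___
____XX__
___vXX__
___XX___
________
k=16  ________
___XX___
____XX__
____>X__
___XX___
________
k=17  ________
___XX___
____^X__
_____X__
___XX___
________
k=18  ________
___XX___
___<_X__
_____X__
___XX___
________
k=19  ________
___^X___
___X_X__
_____X__
___XX___
________
k=20  ________
__<_X___
___X_X__
_____X__
___XX___
________
k=21  __^_____
__X_X___
___X_X__
_____X__
___XX___
________
k=22  __X>____
__X_X___
___X_X__
_____X__
___XX___
________
k=23  __XX____
__XvX___
___X_X__
_____X__
___XX___
________
k=24  __XX____
__<XX___
___X_X__
_____X__
___XX___
________
k=25  __XX____
___XX___
__vX_X__
_____X__
___XX___
________
k=26  __XX____
___XX___
_<XX_X__
_____X__
___XX___
________
k=27  __XX____
_^_XX___
_XXX_X__
_____X__
___XX___
________
k=28  __XX____
_X>XX___
_XXX_X__
_____X__
___XX___
________
k=29  __XX____
_XXXX___
_XvX_X__
_____X__
___XX___
________
k=30  __XX____
_XXXX___
_X_>_X__
_____X__
___XX___
________
k=31  __XX____
_XX^X___
_X___X__
_____X__
___XX___
________
k=32  __XX____
_X<_X___
_X___X__
_____X__
___XX___
________
k=33  __XX____
_X__X___
_Xv__X__
_____X__
___XX___
________
k=34  __XX____
_X__X___
_<X__X__
_____X__
___XX___
________
k=35  __XX____
_X__X___
__X__X__
_v___X__
___XX___
________
k=36  __XX____
_X__X___
__X__X__
<X___X__
___XX___
________
k=37  __XX____
_X__X___
^_X__X__
XX___X__
___XX___
________
k=38  __XX____
_X__X___
X>X__X__
XX___X__
___XX___
________
k=39  __XX____
_X__X___
XXX__X__
Xv___X__
___XX___
________

south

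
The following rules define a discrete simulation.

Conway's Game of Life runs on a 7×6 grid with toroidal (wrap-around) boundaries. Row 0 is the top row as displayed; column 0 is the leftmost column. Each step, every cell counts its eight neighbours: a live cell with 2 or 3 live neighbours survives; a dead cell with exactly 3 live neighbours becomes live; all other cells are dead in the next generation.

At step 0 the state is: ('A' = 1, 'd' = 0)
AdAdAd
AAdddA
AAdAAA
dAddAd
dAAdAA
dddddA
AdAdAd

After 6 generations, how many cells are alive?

0) AdAdAd
AAdddA
AAdAAA
dAddAd
dAAdAA
dddddA
AdAdAd
1) ddAdAd
dddddd
dddAdd
dddddd
dAAAAA
ddAddd
AdddAd
2) dddAdA
dddAdd
dddddd
dddddd
dAAAAd
AdAddd
dAdddA
3) AdAddd
ddddAd
dddddd
ddAAdd
dAAAdd
AdddAA
dAAdAA
4) AdAdAd
dddddd
dddAdd
dAdAdd
AAdddA
dddddd
ddAdAd
5) dAdddA
dddAdd
ddAddd
dAddAd
AAAddd
AAdddA
dAdddA
6) ddAdAd
ddAddd
ddAAdd
AddAdd
ddAddd
dddddA
dAAdAA

13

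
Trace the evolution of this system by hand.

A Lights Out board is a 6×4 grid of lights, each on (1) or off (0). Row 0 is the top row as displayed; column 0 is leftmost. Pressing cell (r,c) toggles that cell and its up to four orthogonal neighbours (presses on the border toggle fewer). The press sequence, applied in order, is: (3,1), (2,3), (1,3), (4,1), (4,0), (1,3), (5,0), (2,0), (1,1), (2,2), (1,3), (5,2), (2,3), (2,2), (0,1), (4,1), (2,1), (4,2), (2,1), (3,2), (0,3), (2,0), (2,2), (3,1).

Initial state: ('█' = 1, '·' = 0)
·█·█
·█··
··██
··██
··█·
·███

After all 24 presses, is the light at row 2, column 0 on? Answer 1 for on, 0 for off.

0

step 0: ·█·█
·█··
··██
··██
··█·
·███
step 1: ·█·█
·█··
·███
██·█
·██·
·███
step 2: ·█·█
·█·█
·█··
██··
·██·
·███
step 3: ·█··
·██·
·█·█
██··
·██·
·███
step 4: ·█··
·██·
·█·█
█···
█···
··██
step 5: ·█··
·██·
·█·█
····
·█··
█·██
step 6: ·█·█
·█·█
·█··
····
·█··
█·██
step 7: ·█·█
·█·█
·█··
····
██··
·███
step 8: ·█·█
██·█
█···
█···
██··
·███
step 9: ···█
··██
██··
█···
██··
·███
step 10: ···█
···█
█·██
█·█·
██··
·███
step 11: ····
··█·
█·█·
█·█·
██··
·███
step 12: ····
··█·
█·█·
█·█·
███·
····
step 13: ····
··██
█··█
█·██
███·
····
step 14: ····
···█
███·
█··█
███·
····
step 15: ███·
·█·█
███·
█··█
███·
····
step 16: ███·
·█·█
███·
██·█
····
·█··
step 17: ███·
···█
····
█··█
····
·█··
step 18: ███·
···█
····
█·██
·███
·██·
step 19: ███·
·█·█
███·
████
·███
·██·
step 20: ███·
·█·█
██··
█···
·█·█
·██·
step 21: ██·█
·█··
██··
█···
·█·█
·██·
step 22: ██·█
██··
····
····
·█·█
·██·
step 23: ██·█
███·
·███
··█·
·█·█
·██·
step 24: ██·█
███·
··██
██··
···█
·██·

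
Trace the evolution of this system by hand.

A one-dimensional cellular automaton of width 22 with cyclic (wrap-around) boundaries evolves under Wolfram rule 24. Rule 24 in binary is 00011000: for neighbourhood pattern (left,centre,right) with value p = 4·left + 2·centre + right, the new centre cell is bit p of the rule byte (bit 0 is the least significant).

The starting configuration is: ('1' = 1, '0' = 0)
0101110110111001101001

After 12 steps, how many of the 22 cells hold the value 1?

k=0  0101110110111001101001
k=1  0001000100100101000100
k=2  0000100010010000100010
k=3  0000010001001000010001
k=4  1000001000100100001000
k=5  0100000100010010000100
k=6  0010000010001001000010
k=7  0001000001000100100001
k=8  1000100000100010010000
k=9  0100010000010001001000
k=10  0010001000001000100100
k=11  0001000100000100010010
k=12  0000100010000010001001

5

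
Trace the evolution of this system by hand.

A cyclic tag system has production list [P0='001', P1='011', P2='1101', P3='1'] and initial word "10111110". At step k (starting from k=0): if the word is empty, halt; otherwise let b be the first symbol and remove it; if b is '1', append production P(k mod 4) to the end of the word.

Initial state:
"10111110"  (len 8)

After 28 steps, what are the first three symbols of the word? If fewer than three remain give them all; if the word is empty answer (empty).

011

gen 0: "10111110"  (len 8)
gen 1: "0111110001"  (len 10)
gen 2: "111110001"  (len 9)
gen 3: "111100011101"  (len 12)
gen 4: "111000111011"  (len 12)
gen 5: "11000111011001"  (len 14)
gen 6: "1000111011001011"  (len 16)
gen 7: "0001110110010111101"  (len 19)
gen 8: "001110110010111101"  (len 18)
gen 9: "01110110010111101"  (len 17)
gen 10: "1110110010111101"  (len 16)
gen 11: "1101100101111011101"  (len 19)
gen 12: "1011001011110111011"  (len 19)
gen 13: "011001011110111011001"  (len 21)
gen 14: "11001011110111011001"  (len 20)
gen 15: "10010111101110110011101"  (len 23)
gen 16: "00101111011101100111011"  (len 23)
gen 17: "0101111011101100111011"  (len 22)
gen 18: "101111011101100111011"  (len 21)
gen 19: "011110111011001110111101"  (len 24)
gen 20: "11110111011001110111101"  (len 23)
gen 21: "1110111011001110111101001"  (len 25)
gen 22: "110111011001110111101001011"  (len 27)
gen 23: "101110110011101111010010111101"  (len 30)
gen 24: "011101100111011110100101111011"  (len 30)
gen 25: "11101100111011110100101111011"  (len 29)
gen 26: "1101100111011110100101111011011"  (len 31)
gen 27: "1011001110111101001011110110111101"  (len 34)
gen 28: "0110011101111010010111101101111011"  (len 34)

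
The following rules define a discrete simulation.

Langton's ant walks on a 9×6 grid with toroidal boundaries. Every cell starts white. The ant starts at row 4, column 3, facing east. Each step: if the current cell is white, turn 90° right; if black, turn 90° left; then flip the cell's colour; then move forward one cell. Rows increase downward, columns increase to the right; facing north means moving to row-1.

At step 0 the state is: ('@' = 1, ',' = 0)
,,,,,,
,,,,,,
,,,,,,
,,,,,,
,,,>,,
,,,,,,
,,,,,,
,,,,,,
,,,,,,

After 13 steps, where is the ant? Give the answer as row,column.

[0] ,,,,,,
,,,,,,
,,,,,,
,,,,,,
,,,>,,
,,,,,,
,,,,,,
,,,,,,
,,,,,,
[1] ,,,,,,
,,,,,,
,,,,,,
,,,,,,
,,,@,,
,,,v,,
,,,,,,
,,,,,,
,,,,,,
[2] ,,,,,,
,,,,,,
,,,,,,
,,,,,,
,,,@,,
,,<@,,
,,,,,,
,,,,,,
,,,,,,
[3] ,,,,,,
,,,,,,
,,,,,,
,,,,,,
,,^@,,
,,@@,,
,,,,,,
,,,,,,
,,,,,,
[4] ,,,,,,
,,,,,,
,,,,,,
,,,,,,
,,@>,,
,,@@,,
,,,,,,
,,,,,,
,,,,,,
[5] ,,,,,,
,,,,,,
,,,,,,
,,,^,,
,,@,,,
,,@@,,
,,,,,,
,,,,,,
,,,,,,
[6] ,,,,,,
,,,,,,
,,,,,,
,,,@>,
,,@,,,
,,@@,,
,,,,,,
,,,,,,
,,,,,,
[7] ,,,,,,
,,,,,,
,,,,,,
,,,@@,
,,@,v,
,,@@,,
,,,,,,
,,,,,,
,,,,,,
[8] ,,,,,,
,,,,,,
,,,,,,
,,,@@,
,,@<@,
,,@@,,
,,,,,,
,,,,,,
,,,,,,
[9] ,,,,,,
,,,,,,
,,,,,,
,,,^@,
,,@@@,
,,@@,,
,,,,,,
,,,,,,
,,,,,,
[10] ,,,,,,
,,,,,,
,,,,,,
,,<,@,
,,@@@,
,,@@,,
,,,,,,
,,,,,,
,,,,,,
[11] ,,,,,,
,,,,,,
,,^,,,
,,@,@,
,,@@@,
,,@@,,
,,,,,,
,,,,,,
,,,,,,
[12] ,,,,,,
,,,,,,
,,@>,,
,,@,@,
,,@@@,
,,@@,,
,,,,,,
,,,,,,
,,,,,,
[13] ,,,,,,
,,,,,,
,,@@,,
,,@v@,
,,@@@,
,,@@,,
,,,,,,
,,,,,,
,,,,,,

3,3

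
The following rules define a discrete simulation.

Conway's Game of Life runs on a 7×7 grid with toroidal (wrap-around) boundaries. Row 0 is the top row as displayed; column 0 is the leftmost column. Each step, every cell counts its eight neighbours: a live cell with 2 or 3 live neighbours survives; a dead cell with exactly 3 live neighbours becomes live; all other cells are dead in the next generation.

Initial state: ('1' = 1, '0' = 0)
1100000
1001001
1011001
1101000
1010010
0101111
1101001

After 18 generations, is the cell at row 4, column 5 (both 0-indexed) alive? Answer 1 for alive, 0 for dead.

0

0) 1100000
1001001
1011001
1101000
1010010
0101111
1101001
1) 0000000
0001000
0001100
0001100
0000010
0001000
0001000
2) 0000000
0001100
0010000
0001010
0001000
0000100
0000000
3) 0000000
0001000
0010000
0011100
0001000
0000000
0000000
4) 0000000
0000000
0010100
0010100
0011100
0000000
0000000
5) 0000000
0000000
0000000
0110110
0010100
0001000
0000000
6) 0000000
0000000
0000000
0110110
0110110
0001000
0000000
7) 0000000
0000000
0000000
0110110
0100010
0011100
0000000
8) 0000000
0000000
0000000
0110110
0100010
0011100
0001000
9) 0000000
0000000
0000000
0110110
0100010
0011100
0011100
10) 0001000
0000000
0000000
0110110
0100010
0100010
0010100
11) 0001000
0000000
0000000
0110110
1100011
0110110
0011100
12) 0011100
0000000
0000000
0110110
0000000
0000000
0100010
13) 0011100
0001000
0000000
0000000
0000000
0000000
0011100
14) 0000000
0011100
0000000
0000000
0000000
0001000
0010100
15) 0010100
0001000
0001000
0000000
0000000
0001000
0001000
16) 0010100
0011100
0000000
0000000
0000000
0000000
0011100
17) 0100010
0010100
0001000
0000000
0000000
0001000
0010100
18) 0110110
0011100
0001000
0000000
0000000
0001000
0011100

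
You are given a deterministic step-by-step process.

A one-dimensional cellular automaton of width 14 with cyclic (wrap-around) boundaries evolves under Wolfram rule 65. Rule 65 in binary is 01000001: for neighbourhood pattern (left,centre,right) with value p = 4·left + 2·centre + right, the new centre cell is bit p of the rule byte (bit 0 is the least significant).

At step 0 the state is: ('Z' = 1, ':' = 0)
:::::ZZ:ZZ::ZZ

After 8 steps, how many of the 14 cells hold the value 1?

4

t=0: :::::ZZ:ZZ::ZZ
t=1: :ZZZ::Z::Z:::Z
t=2: :::Z:::::::Z::
t=3: ZZ:::ZZZZZ:::Z
t=4: :Z:Z:::::Z:Z::
t=5: :::::ZZZ:::::Z
t=6: :ZZZ:::Z:ZZZ::
t=7: :::Z:Z:::::Z:Z
t=8: :Z:::::ZZZ::::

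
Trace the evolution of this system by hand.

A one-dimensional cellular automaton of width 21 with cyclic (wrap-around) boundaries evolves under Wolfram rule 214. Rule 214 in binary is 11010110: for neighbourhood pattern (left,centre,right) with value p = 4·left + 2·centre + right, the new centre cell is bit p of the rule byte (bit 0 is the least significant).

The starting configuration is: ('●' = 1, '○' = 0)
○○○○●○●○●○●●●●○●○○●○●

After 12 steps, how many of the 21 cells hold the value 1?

gen 0: ○○○○●○●○●○●●●●○●○○●○●
gen 1: ●○○●●○●○●○○●●●○●●●●○●
gen 2: ●●●○●○●○●●●○●●○○●●●○○
gen 3: ○●●○●○●○○●●○○●●●○●●●●
gen 4: ○○●○●○●●●○●●●○●●○○●●●
gen 5: ●●●○●○○●●○○●●○○●●●○●●
gen 6: ●●●○●●●○●●●○●●●○●●○○●
gen 7: ●●●○○●●○○●●○○●●○○●●●○
gen 8: ○●●●●○●●●○●●●○●●●○●●○
gen 9: ●○●●●○○●●○○●●○○●●○○●●
gen 10: ●○○●●●●○●●●○●●●○●●●○●
gen 11: ●●●○●●●○○●●○○●●○○●●○○
gen 12: ○●●○○●●●●○●●●○●●●○●●●

15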